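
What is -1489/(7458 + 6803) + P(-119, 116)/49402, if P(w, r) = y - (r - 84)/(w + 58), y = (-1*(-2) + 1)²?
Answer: -4478848617/42975837242 ≈ -0.10422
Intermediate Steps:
y = 9 (y = (2 + 1)² = 3² = 9)
P(w, r) = 9 - (-84 + r)/(58 + w) (P(w, r) = 9 - (r - 84)/(w + 58) = 9 - (-84 + r)/(58 + w))
-1489/(7458 + 6803) + P(-119, 116)/49402 = -1489/(7458 + 6803) + ((606 - 1*116 + 9*(-119))/(58 - 119))/49402 = -1489/14261 + ((606 - 116 - 1071)/(-61))*(1/49402) = -1489*1/14261 - 1/61*(-581)*(1/49402) = -1489/14261 + (581/61)*(1/49402) = -1489/14261 + 581/3013522 = -4478848617/42975837242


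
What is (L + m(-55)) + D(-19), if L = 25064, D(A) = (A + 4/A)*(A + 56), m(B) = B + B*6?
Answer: 455396/19 ≈ 23968.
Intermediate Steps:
m(B) = 7*B (m(B) = B + 6*B = 7*B)
D(A) = (56 + A)*(A + 4/A) (D(A) = (A + 4/A)*(56 + A) = (56 + A)*(A + 4/A))
(L + m(-55)) + D(-19) = (25064 + 7*(-55)) + (4 + (-19)² + 56*(-19) + 224/(-19)) = (25064 - 385) + (4 + 361 - 1064 + 224*(-1/19)) = 24679 + (4 + 361 - 1064 - 224/19) = 24679 - 13505/19 = 455396/19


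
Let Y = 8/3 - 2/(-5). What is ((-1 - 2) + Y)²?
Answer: 1/225 ≈ 0.0044444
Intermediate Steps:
Y = 46/15 (Y = 8*(⅓) - 2*(-⅕) = 8/3 + ⅖ = 46/15 ≈ 3.0667)
((-1 - 2) + Y)² = ((-1 - 2) + 46/15)² = (-3 + 46/15)² = (1/15)² = 1/225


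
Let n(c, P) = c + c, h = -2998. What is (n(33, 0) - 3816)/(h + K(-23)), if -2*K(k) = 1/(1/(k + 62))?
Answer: 1500/1207 ≈ 1.2428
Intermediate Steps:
n(c, P) = 2*c
K(k) = -31 - k/2 (K(k) = -(31 + k/2) = -(62 + k)/2 = -31 - k/2)
(n(33, 0) - 3816)/(h + K(-23)) = (2*33 - 3816)/(-2998 + (-31 - ½*(-23))) = (66 - 3816)/(-2998 + (-31 + 23/2)) = -3750/(-2998 - 39/2) = -3750/(-6035/2) = -3750*(-2/6035) = 1500/1207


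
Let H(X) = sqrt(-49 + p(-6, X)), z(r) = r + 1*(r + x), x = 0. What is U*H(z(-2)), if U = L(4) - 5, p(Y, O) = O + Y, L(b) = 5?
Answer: 0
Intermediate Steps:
z(r) = 2*r (z(r) = r + 1*(r + 0) = r + 1*r = r + r = 2*r)
U = 0 (U = 5 - 5 = 0)
H(X) = sqrt(-55 + X) (H(X) = sqrt(-49 + (X - 6)) = sqrt(-49 + (-6 + X)) = sqrt(-55 + X))
U*H(z(-2)) = 0*sqrt(-55 + 2*(-2)) = 0*sqrt(-55 - 4) = 0*sqrt(-59) = 0*(I*sqrt(59)) = 0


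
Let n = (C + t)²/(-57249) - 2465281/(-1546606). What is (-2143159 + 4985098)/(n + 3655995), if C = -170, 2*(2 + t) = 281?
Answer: 55917768762730548/71935101763662599 ≈ 0.77734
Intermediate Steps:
t = 277/2 (t = -2 + (½)*281 = -2 + 281/2 = 277/2 ≈ 138.50)
n = 31022278259/19675921532 (n = (-170 + 277/2)²/(-57249) - 2465281/(-1546606) = (-63/2)²*(-1/57249) - 2465281*(-1/1546606) = (3969/4)*(-1/57249) + 2465281/1546606 = -441/25444 + 2465281/1546606 = 31022278259/19675921532 ≈ 1.5767)
(-2143159 + 4985098)/(n + 3655995) = (-2143159 + 4985098)/(31022278259/19675921532 + 3655995) = 2841939/(71935101763662599/19675921532) = 2841939*(19675921532/71935101763662599) = 55917768762730548/71935101763662599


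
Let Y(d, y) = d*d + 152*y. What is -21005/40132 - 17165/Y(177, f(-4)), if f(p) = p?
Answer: -1334160385/1232895172 ≈ -1.0821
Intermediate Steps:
Y(d, y) = d² + 152*y
-21005/40132 - 17165/Y(177, f(-4)) = -21005/40132 - 17165/(177² + 152*(-4)) = -21005*1/40132 - 17165/(31329 - 608) = -21005/40132 - 17165/30721 = -1334160385/1232895172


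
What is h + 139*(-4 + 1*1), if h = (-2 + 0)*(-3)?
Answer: -411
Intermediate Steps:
h = 6 (h = -2*(-3) = 6)
h + 139*(-4 + 1*1) = 6 + 139*(-4 + 1*1) = 6 + 139*(-4 + 1) = 6 + 139*(-3) = 6 - 417 = -411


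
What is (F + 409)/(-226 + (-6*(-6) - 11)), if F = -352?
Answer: -19/67 ≈ -0.28358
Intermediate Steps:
(F + 409)/(-226 + (-6*(-6) - 11)) = (-352 + 409)/(-226 + (-6*(-6) - 11)) = 57/(-226 + (36 - 11)) = 57/(-226 + 25) = 57/(-201) = 57*(-1/201) = -19/67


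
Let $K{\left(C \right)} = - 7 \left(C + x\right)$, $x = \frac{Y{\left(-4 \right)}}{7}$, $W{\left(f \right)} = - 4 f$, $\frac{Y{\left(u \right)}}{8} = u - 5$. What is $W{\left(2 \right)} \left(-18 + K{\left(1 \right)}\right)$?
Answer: $-376$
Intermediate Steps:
$Y{\left(u \right)} = -40 + 8 u$ ($Y{\left(u \right)} = 8 \left(u - 5\right) = 8 \left(-5 + u\right) = -40 + 8 u$)
$x = - \frac{72}{7}$ ($x = \frac{-40 + 8 \left(-4\right)}{7} = \left(-40 - 32\right) \frac{1}{7} = \left(-72\right) \frac{1}{7} = - \frac{72}{7} \approx -10.286$)
$K{\left(C \right)} = 72 - 7 C$ ($K{\left(C \right)} = - 7 \left(C - \frac{72}{7}\right) = - 7 \left(- \frac{72}{7} + C\right) = 72 - 7 C$)
$W{\left(2 \right)} \left(-18 + K{\left(1 \right)}\right) = \left(-4\right) 2 \left(-18 + \left(72 - 7\right)\right) = - 8 \left(-18 + \left(72 - 7\right)\right) = - 8 \left(-18 + 65\right) = \left(-8\right) 47 = -376$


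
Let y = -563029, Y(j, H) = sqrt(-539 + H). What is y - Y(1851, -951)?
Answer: -563029 - I*sqrt(1490) ≈ -5.6303e+5 - 38.601*I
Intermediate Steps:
y - Y(1851, -951) = -563029 - sqrt(-539 - 951) = -563029 - sqrt(-1490) = -563029 - I*sqrt(1490)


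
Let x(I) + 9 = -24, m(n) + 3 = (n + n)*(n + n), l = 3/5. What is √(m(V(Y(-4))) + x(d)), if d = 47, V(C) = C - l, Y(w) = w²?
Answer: 4*√1426/5 ≈ 30.210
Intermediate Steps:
l = ⅗ (l = 3*(⅕) = ⅗ ≈ 0.60000)
V(C) = -⅗ + C (V(C) = C - 1*⅗ = C - ⅗ = -⅗ + C)
m(n) = -3 + 4*n² (m(n) = -3 + (n + n)*(n + n) = -3 + (2*n)*(2*n) = -3 + 4*n²)
x(I) = -33 (x(I) = -9 - 24 = -33)
√(m(V(Y(-4))) + x(d)) = √((-3 + 4*(-⅗ + (-4)²)²) - 33) = √((-3 + 4*(-⅗ + 16)²) - 33) = √((-3 + 4*(77/5)²) - 33) = √((-3 + 4*(5929/25)) - 33) = √((-3 + 23716/25) - 33) = √(23641/25 - 33) = √(22816/25) = 4*√1426/5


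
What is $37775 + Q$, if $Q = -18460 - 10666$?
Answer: $8649$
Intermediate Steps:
$Q = -29126$ ($Q = -18460 - 10666 = -29126$)
$37775 + Q = 37775 - 29126 = 8649$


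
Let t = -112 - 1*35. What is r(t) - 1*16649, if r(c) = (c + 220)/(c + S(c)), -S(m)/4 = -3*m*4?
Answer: -119922820/7203 ≈ -16649.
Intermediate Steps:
S(m) = 48*m (S(m) = -4*(-3*m)*4 = -(-48)*m = 48*m)
t = -147 (t = -112 - 35 = -147)
r(c) = (220 + c)/(49*c) (r(c) = (c + 220)/(c + 48*c) = (220 + c)/((49*c)) = (220 + c)*(1/(49*c)) = (220 + c)/(49*c))
r(t) - 1*16649 = (1/49)*(220 - 147)/(-147) - 1*16649 = (1/49)*(-1/147)*73 - 16649 = -73/7203 - 16649 = -119922820/7203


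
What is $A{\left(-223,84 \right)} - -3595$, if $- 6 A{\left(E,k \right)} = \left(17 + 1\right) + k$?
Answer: $3578$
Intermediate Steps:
$A{\left(E,k \right)} = -3 - \frac{k}{6}$ ($A{\left(E,k \right)} = - \frac{\left(17 + 1\right) + k}{6} = - \frac{18 + k}{6} = -3 - \frac{k}{6}$)
$A{\left(-223,84 \right)} - -3595 = \left(-3 - 14\right) - -3595 = \left(-3 - 14\right) + 3595 = -17 + 3595 = 3578$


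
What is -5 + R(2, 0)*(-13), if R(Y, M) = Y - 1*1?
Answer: -18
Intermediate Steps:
R(Y, M) = -1 + Y (R(Y, M) = Y - 1 = -1 + Y)
-5 + R(2, 0)*(-13) = -5 + (-1 + 2)*(-13) = -5 + 1*(-13) = -5 - 13 = -18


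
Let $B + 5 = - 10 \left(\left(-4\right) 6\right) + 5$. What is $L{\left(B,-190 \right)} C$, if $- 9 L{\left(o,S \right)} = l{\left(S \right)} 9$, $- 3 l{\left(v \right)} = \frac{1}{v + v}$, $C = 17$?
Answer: $- \frac{17}{1140} \approx -0.014912$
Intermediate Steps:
$l{\left(v \right)} = - \frac{1}{6 v}$ ($l{\left(v \right)} = - \frac{1}{3 \left(v + v\right)} = - \frac{1}{3 \cdot 2 v} = - \frac{\frac{1}{2} \frac{1}{v}}{3} = - \frac{1}{6 v}$)
$B = 240$ ($B = -5 - \left(-5 + 10 \left(\left(-4\right) 6\right)\right) = -5 + \left(\left(-10\right) \left(-24\right) + 5\right) = -5 + \left(240 + 5\right) = -5 + 245 = 240$)
$L{\left(o,S \right)} = \frac{1}{6 S}$ ($L{\left(o,S \right)} = - \frac{- \frac{1}{6 S} 9}{9} = - \frac{\left(- \frac{3}{2}\right) \frac{1}{S}}{9} = \frac{1}{6 S}$)
$L{\left(B,-190 \right)} C = \frac{1}{6 \left(-190\right)} 17 = \frac{1}{6} \left(- \frac{1}{190}\right) 17 = \left(- \frac{1}{1140}\right) 17 = - \frac{17}{1140}$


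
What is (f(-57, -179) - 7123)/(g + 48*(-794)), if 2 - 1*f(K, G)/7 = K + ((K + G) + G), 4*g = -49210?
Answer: 7610/100829 ≈ 0.075474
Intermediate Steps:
g = -24605/2 (g = (¼)*(-49210) = -24605/2 ≈ -12303.)
f(K, G) = 14 - 14*G - 14*K (f(K, G) = 14 - 7*(K + ((K + G) + G)) = 14 - 7*(K + ((G + K) + G)) = 14 - 7*(K + (K + 2*G)) = 14 - 7*(2*G + 2*K) = 14 + (-14*G - 14*K) = 14 - 14*G - 14*K)
(f(-57, -179) - 7123)/(g + 48*(-794)) = ((14 - 14*(-179) - 14*(-57)) - 7123)/(-24605/2 + 48*(-794)) = ((14 + 2506 + 798) - 7123)/(-24605/2 - 38112) = (3318 - 7123)/(-100829/2) = -3805*(-2/100829) = 7610/100829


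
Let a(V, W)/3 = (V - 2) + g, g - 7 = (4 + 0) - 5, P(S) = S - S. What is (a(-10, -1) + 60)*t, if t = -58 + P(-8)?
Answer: -2436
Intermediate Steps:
P(S) = 0
g = 6 (g = 7 + ((4 + 0) - 5) = 7 + (4 - 5) = 7 - 1 = 6)
a(V, W) = 12 + 3*V (a(V, W) = 3*((V - 2) + 6) = 3*((-2 + V) + 6) = 3*(4 + V) = 12 + 3*V)
t = -58 (t = -58 + 0 = -58)
(a(-10, -1) + 60)*t = ((12 + 3*(-10)) + 60)*(-58) = ((12 - 30) + 60)*(-58) = (-18 + 60)*(-58) = 42*(-58) = -2436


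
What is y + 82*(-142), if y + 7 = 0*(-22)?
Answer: -11651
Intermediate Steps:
y = -7 (y = -7 + 0*(-22) = -7 + 0 = -7)
y + 82*(-142) = -7 + 82*(-142) = -7 - 11644 = -11651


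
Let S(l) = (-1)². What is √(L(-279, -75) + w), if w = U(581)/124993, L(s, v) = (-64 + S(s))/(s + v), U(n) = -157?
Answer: √317695623338/1340834 ≈ 0.42037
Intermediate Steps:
S(l) = 1
L(s, v) = -63/(s + v) (L(s, v) = (-64 + 1)/(s + v) = -63/(s + v))
w = -157/124993 ≈ -0.0012561
√(L(-279, -75) + w) = √(-63/(-279 - 75) - 157/124993) = √(-63/(-354) - 157/124993) = √(-63*(-1/354) - 157/124993) = √(21/118 - 157/124993) = √(2606327/14749174) = √317695623338/1340834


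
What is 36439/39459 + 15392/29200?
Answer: 104460733/72012675 ≈ 1.4506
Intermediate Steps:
36439/39459 + 15392/29200 = 36439*(1/39459) + 15392*(1/29200) = 36439/39459 + 962/1825 = 104460733/72012675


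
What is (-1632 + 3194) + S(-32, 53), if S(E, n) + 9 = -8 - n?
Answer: 1492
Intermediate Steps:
S(E, n) = -17 - n (S(E, n) = -9 + (-8 - n) = -17 - n)
(-1632 + 3194) + S(-32, 53) = (-1632 + 3194) + (-17 - 1*53) = 1562 + (-17 - 53) = 1562 - 70 = 1492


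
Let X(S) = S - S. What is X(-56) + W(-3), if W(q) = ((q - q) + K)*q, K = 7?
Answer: -21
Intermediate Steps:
W(q) = 7*q (W(q) = ((q - q) + 7)*q = (0 + 7)*q = 7*q)
X(S) = 0
X(-56) + W(-3) = 0 + 7*(-3) = 0 - 21 = -21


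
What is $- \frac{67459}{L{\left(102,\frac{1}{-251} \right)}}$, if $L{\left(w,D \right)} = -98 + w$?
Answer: $- \frac{67459}{4} \approx -16865.0$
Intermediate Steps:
$- \frac{67459}{L{\left(102,\frac{1}{-251} \right)}} = - \frac{67459}{-98 + 102} = - \frac{67459}{4}$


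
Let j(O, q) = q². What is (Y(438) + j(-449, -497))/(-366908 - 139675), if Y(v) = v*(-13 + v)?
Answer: -433159/506583 ≈ -0.85506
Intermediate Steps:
(Y(438) + j(-449, -497))/(-366908 - 139675) = (438*(-13 + 438) + (-497)²)/(-366908 - 139675) = (438*425 + 247009)/(-506583) = (186150 + 247009)*(-1/506583) = 433159*(-1/506583) = -433159/506583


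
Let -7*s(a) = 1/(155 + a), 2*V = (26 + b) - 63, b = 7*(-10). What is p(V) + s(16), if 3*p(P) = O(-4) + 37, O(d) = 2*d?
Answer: 11570/1197 ≈ 9.6658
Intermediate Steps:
b = -70
V = -107/2 (V = ((26 - 70) - 63)/2 = (-44 - 63)/2 = (½)*(-107) = -107/2 ≈ -53.500)
p(P) = 29/3 (p(P) = (2*(-4) + 37)/3 = (-8 + 37)/3 = (⅓)*29 = 29/3)
s(a) = -1/(7*(155 + a))
p(V) + s(16) = 29/3 - 1/(1085 + 7*16) = 29/3 - 1/(1085 + 112) = 29/3 - 1/1197 = 11570/1197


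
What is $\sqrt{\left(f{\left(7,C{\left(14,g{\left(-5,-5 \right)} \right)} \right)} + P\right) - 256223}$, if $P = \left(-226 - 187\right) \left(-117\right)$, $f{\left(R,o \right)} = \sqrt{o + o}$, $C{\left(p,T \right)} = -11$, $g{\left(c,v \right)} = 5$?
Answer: $\sqrt{-207902 + i \sqrt{22}} \approx 0.005 + 455.96 i$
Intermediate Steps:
$f{\left(R,o \right)} = \sqrt{2} \sqrt{o}$ ($f{\left(R,o \right)} = \sqrt{2 o} = \sqrt{2} \sqrt{o}$)
$P = 48321$ ($P = \left(-413\right) \left(-117\right) = 48321$)
$\sqrt{\left(f{\left(7,C{\left(14,g{\left(-5,-5 \right)} \right)} \right)} + P\right) - 256223} = \sqrt{\left(\sqrt{2} \sqrt{-11} + 48321\right) - 256223} = \sqrt{\left(\sqrt{2} i \sqrt{11} + 48321\right) - 256223} = \sqrt{\left(i \sqrt{22} + 48321\right) - 256223} = \sqrt{\left(48321 + i \sqrt{22}\right) - 256223} = \sqrt{-207902 + i \sqrt{22}}$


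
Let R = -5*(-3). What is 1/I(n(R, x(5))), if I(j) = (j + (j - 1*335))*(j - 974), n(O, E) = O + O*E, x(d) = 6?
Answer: 1/108625 ≈ 9.2060e-6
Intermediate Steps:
R = 15
n(O, E) = O + E*O
I(j) = (-974 + j)*(-335 + 2*j) (I(j) = (j + (j - 335))*(-974 + j) = (j + (-335 + j))*(-974 + j) = (-335 + 2*j)*(-974 + j) = (-974 + j)*(-335 + 2*j))
1/I(n(R, x(5))) = 1/(326290 - 34245*(1 + 6) + 2*(15*(1 + 6))²) = 1/(326290 - 34245*7 + 2*(15*7)²) = 1/(326290 - 2283*105 + 2*105²) = 1/(326290 - 239715 + 2*11025) = 1/(326290 - 239715 + 22050) = 1/108625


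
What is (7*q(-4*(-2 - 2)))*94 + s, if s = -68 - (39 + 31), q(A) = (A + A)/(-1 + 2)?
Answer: 20918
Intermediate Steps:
q(A) = 2*A (q(A) = (2*A)/1 = (2*A)*1 = 2*A)
s = -138 (s = -68 - 1*70 = -68 - 70 = -138)
(7*q(-4*(-2 - 2)))*94 + s = (7*(2*(-4*(-2 - 2))))*94 - 138 = (7*(2*(-4*(-4))))*94 - 138 = (7*(2*16))*94 - 138 = (7*32)*94 - 138 = 224*94 - 138 = 21056 - 138 = 20918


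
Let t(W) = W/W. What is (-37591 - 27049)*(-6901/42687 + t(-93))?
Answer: -2313207040/42687 ≈ -54190.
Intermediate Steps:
t(W) = 1
(-37591 - 27049)*(-6901/42687 + t(-93)) = (-37591 - 27049)*(-6901/42687 + 1) = -64640*(-6901*1/42687 + 1) = -64640*(-6901/42687 + 1) = -64640*35786/42687 = -2313207040/42687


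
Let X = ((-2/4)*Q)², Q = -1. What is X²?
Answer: 1/16 ≈ 0.062500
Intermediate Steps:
X = ¼ (X = (-2/4*(-1))² = (-2*¼*(-1))² = (-½*(-1))² = (½)² = ¼ ≈ 0.25000)
X² = (¼)² = 1/16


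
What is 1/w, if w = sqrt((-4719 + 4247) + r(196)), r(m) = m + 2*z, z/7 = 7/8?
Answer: -2*I*sqrt(1055)/1055 ≈ -0.061575*I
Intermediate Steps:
z = 49/8 (z = 7*(7/8) = 49/8 ≈ 6.1250)
r(m) = 49/4 + m (r(m) = m + 2*(49/8) = m + 49/4 = 49/4 + m)
w = I*sqrt(1055)/2 (w = sqrt((-4719 + 4247) + (49/4 + 196)) = sqrt(-472 + 833/4) = sqrt(-1055/4) = I*sqrt(1055)/2 ≈ 16.24*I)
1/w = 1/(I*sqrt(1055)/2) = -2*I*sqrt(1055)/1055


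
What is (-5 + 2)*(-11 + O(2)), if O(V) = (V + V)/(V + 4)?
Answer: 31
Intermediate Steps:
O(V) = 2*V/(4 + V) (O(V) = (2*V)/(4 + V) = 2*V/(4 + V))
(-5 + 2)*(-11 + O(2)) = (-5 + 2)*(-11 + 2*2/(4 + 2)) = -3*(-11 + 2*2/6) = -3*(-11 + 2*2*(⅙)) = -3*(-11 + ⅔) = -3*(-31/3) = 31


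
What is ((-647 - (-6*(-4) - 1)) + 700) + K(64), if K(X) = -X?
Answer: -34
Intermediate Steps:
((-647 - (-6*(-4) - 1)) + 700) + K(64) = ((-647 - (-6*(-4) - 1)) + 700) - 1*64 = ((-647 - (24 - 1)) + 700) - 64 = ((-647 - 1*23) + 700) - 64 = ((-647 - 23) + 700) - 64 = (-670 + 700) - 64 = 30 - 64 = -34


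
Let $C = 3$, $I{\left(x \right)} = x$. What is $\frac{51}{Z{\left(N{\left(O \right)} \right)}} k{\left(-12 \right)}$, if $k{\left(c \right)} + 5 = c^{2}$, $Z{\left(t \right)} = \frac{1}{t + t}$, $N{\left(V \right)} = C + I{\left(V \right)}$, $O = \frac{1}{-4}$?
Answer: $\frac{77979}{2} \approx 38990.0$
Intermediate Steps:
$O = - \frac{1}{4} \approx -0.25$
$N{\left(V \right)} = 3 + V$
$Z{\left(t \right)} = \frac{1}{2 t}$
$k{\left(c \right)} = -5 + c^{2}$
$\frac{51}{Z{\left(N{\left(O \right)} \right)}} k{\left(-12 \right)} = \frac{51}{\frac{1}{2} \frac{1}{3 - \frac{1}{4}}} \left(-5 + \left(-12\right)^{2}\right) = \frac{51}{\frac{1}{2} \frac{1}{\frac{11}{4}}} \left(-5 + 144\right) = \frac{51}{\frac{1}{2} \cdot \frac{4}{11}} \cdot 139 = \frac{51}{\frac{2}{11}} \cdot 139 = 51 \cdot \frac{11}{2} \cdot 139 = \frac{561}{2} \cdot 139 = \frac{77979}{2}$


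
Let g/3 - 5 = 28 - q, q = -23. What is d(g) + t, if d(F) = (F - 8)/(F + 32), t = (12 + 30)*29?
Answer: 6094/5 ≈ 1218.8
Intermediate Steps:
g = 168 (g = 15 + 3*(28 - 1*(-23)) = 15 + 3*(28 + 23) = 15 + 3*51 = 15 + 153 = 168)
t = 1218 (t = 42*29 = 1218)
d(F) = (-8 + F)/(32 + F)
d(g) + t = (-8 + 168)/(32 + 168) + 1218 = 160/200 + 1218 = (1/200)*160 + 1218 = 4/5 + 1218 = 6094/5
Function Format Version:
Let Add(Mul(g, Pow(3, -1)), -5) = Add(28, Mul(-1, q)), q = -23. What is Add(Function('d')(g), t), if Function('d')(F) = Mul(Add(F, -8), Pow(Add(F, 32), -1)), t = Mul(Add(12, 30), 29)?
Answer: Rational(6094, 5) ≈ 1218.8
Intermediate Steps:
g = 168 (g = Add(15, Mul(3, Add(28, Mul(-1, -23)))) = Add(15, Mul(3, Add(28, 23))) = Add(15, Mul(3, 51)) = Add(15, 153) = 168)
t = 1218 (t = Mul(42, 29) = 1218)
Function('d')(F) = Mul(Pow(Add(32, F), -1), Add(-8, F)) (Function('d')(F) = Mul(Add(-8, F), Pow(Add(32, F), -1)) = Mul(Pow(Add(32, F), -1), Add(-8, F)))
Add(Function('d')(g), t) = Add(Mul(Pow(Add(32, 168), -1), Add(-8, 168)), 1218) = Add(Mul(Pow(200, -1), 160), 1218) = Add(Mul(Rational(1, 200), 160), 1218) = Add(Rational(4, 5), 1218) = Rational(6094, 5)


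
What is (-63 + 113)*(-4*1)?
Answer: -200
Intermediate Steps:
(-63 + 113)*(-4*1) = 50*(-4) = -200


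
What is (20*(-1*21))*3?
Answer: -1260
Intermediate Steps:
(20*(-1*21))*3 = (20*(-21))*3 = -420*3 = -1260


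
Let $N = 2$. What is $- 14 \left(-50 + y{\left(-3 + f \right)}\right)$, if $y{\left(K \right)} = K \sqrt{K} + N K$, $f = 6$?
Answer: $616 - 42 \sqrt{3} \approx 543.25$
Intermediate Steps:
$y{\left(K \right)} = K^{\frac{3}{2}} + 2 K$ ($y{\left(K \right)} = K \sqrt{K} + 2 K = K^{\frac{3}{2}} + 2 K$)
$- 14 \left(-50 + y{\left(-3 + f \right)}\right) = - 14 \left(-50 + \left(\left(-3 + 6\right)^{\frac{3}{2}} + 2 \left(-3 + 6\right)\right)\right) = - 14 \left(-50 + \left(3^{\frac{3}{2}} + 2 \cdot 3\right)\right) = - 14 \left(-50 + \left(3 \sqrt{3} + 6\right)\right) = - 14 \left(-50 + \left(6 + 3 \sqrt{3}\right)\right) = - 14 \left(-44 + 3 \sqrt{3}\right) = 616 - 42 \sqrt{3}$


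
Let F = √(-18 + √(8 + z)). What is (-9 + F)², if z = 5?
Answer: (9 - I*√(18 - √13))² ≈ 66.606 - 68.292*I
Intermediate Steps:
F = √(-18 + √13) (F = √(-18 + √(8 + 5)) = √(-18 + √13) ≈ 3.794*I)
(-9 + F)² = (-9 + √(-18 + √13))²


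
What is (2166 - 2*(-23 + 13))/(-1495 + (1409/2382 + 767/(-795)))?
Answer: -1379868780/943924463 ≈ -1.4618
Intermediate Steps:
(2166 - 2*(-23 + 13))/(-1495 + (1409/2382 + 767/(-795))) = (2166 - 2*(-10))/(-1495 + (1409*(1/2382) + 767*(-1/795))) = (2166 + 20)/(-1495 + (1409/2382 - 767/795)) = 2186/(-1495 - 235613/631230) = 2186/(-943924463/631230) = 2186*(-631230/943924463) = -1379868780/943924463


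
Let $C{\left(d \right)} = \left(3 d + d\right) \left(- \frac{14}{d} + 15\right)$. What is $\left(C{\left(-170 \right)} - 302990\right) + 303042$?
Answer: $-10204$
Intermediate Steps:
$C{\left(d \right)} = 4 d \left(15 - \frac{14}{d}\right)$
$\left(C{\left(-170 \right)} - 302990\right) + 303042 = \left(\left(-56 + 60 \left(-170\right)\right) - 302990\right) + 303042 = \left(\left(-56 - 10200\right) - 302990\right) + 303042 = \left(-10256 - 302990\right) + 303042 = -313246 + 303042 = -10204$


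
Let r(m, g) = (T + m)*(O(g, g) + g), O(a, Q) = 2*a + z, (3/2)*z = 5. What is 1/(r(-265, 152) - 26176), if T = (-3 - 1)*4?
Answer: -3/465746 ≈ -6.4413e-6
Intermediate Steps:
T = -16 (T = -4*4 = -16)
z = 10/3 (z = (⅔)*5 = 10/3 ≈ 3.3333)
O(a, Q) = 10/3 + 2*a (O(a, Q) = 2*a + 10/3 = 10/3 + 2*a)
r(m, g) = (-16 + m)*(10/3 + 3*g) (r(m, g) = (-16 + m)*((10/3 + 2*g) + g) = (-16 + m)*(10/3 + 3*g))
1/(r(-265, 152) - 26176) = 1/((-160/3 - 48*152 + (10/3)*(-265) + 3*152*(-265)) - 26176) = 1/((-160/3 - 7296 - 2650/3 - 120840) - 26176) = 1/(-387218/3 - 26176) = 1/(-465746/3) = -3/465746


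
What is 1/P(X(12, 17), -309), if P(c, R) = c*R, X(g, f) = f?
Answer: -1/5253 ≈ -0.00019037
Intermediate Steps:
P(c, R) = R*c
1/P(X(12, 17), -309) = 1/(-309*17) = 1/(-5253) = -1/5253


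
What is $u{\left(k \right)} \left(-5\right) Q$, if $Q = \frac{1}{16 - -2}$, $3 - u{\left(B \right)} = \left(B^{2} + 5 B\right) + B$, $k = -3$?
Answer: $- \frac{10}{3} \approx -3.3333$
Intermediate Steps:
$u{\left(B \right)} = 3 - B^{2} - 6 B$ ($u{\left(B \right)} = 3 - \left(\left(B^{2} + 5 B\right) + B\right) = 3 - \left(B^{2} + 6 B\right) = 3 - B^{2} - 6 B$)
$Q = \frac{1}{18}$ ($Q = \frac{1}{16 + 2} = \frac{1}{18} \approx 0.055556$)
$u{\left(k \right)} \left(-5\right) Q = \left(3 - \left(-3\right)^{2} - -18\right) \left(-5\right) \frac{1}{18} = \left(3 - 9 + 18\right) \left(-5\right) \frac{1}{18} = 12 \left(-5\right) \frac{1}{18} = \left(-60\right) \frac{1}{18} = - \frac{10}{3}$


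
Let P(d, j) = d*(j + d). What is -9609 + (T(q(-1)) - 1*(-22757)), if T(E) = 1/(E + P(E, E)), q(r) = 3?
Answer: 276109/21 ≈ 13148.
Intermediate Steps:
P(d, j) = d*(d + j)
T(E) = 1/(E + 2*E²) (T(E) = 1/(E + E*(E + E)) = 1/(E + E*(2*E)) = 1/(E + 2*E²))
-9609 + (T(q(-1)) - 1*(-22757)) = -9609 + (1/(3*(1 + 2*3)) - 1*(-22757)) = -9609 + (1/(3*(1 + 6)) + 22757) = -9609 + ((⅓)/7 + 22757) = -9609 + ((⅓)*(⅐) + 22757) = -9609 + (1/21 + 22757) = -9609 + 477898/21 = 276109/21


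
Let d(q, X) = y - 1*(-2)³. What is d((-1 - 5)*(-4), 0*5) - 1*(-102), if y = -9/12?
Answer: 437/4 ≈ 109.25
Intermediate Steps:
y = -¾ (y = -9*1/12 = -¾ ≈ -0.75000)
d(q, X) = 29/4 (d(q, X) = -¾ - 1*(-2)³ = -¾ - 1*(-8) = -¾ + 8 = 29/4)
d((-1 - 5)*(-4), 0*5) - 1*(-102) = 29/4 - 1*(-102) = 29/4 + 102 = 437/4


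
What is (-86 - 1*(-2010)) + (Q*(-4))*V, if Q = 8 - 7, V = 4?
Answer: 1908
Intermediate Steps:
Q = 1
(-86 - 1*(-2010)) + (Q*(-4))*V = (-86 - 1*(-2010)) + (1*(-4))*4 = (-86 + 2010) - 4*4 = 1924 - 16 = 1908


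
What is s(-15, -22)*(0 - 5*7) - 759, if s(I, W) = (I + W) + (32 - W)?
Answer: -1354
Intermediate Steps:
s(I, W) = 32 + I
s(-15, -22)*(0 - 5*7) - 759 = (32 - 15)*(0 - 5*7) - 759 = 17*(0 - 35) - 759 = 17*(-35) - 759 = -595 - 759 = -1354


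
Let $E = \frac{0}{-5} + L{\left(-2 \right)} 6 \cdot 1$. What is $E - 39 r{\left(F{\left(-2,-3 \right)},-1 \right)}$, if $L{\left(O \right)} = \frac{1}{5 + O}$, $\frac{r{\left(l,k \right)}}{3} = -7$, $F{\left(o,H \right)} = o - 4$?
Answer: $821$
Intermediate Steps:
$F{\left(o,H \right)} = -4 + o$
$r{\left(l,k \right)} = -21$ ($r{\left(l,k \right)} = 3 \left(-7\right) = -21$)
$E = 2$ ($E = \frac{0}{-5} + \frac{6 \cdot 1}{5 - 2} = 0 \left(- \frac{1}{5}\right) + \frac{1}{3} \cdot 6 = 0 + \frac{1}{3} \cdot 6 = 0 + 2 = 2$)
$E - 39 r{\left(F{\left(-2,-3 \right)},-1 \right)} = 2 - -819 = 2 + 819 = 821$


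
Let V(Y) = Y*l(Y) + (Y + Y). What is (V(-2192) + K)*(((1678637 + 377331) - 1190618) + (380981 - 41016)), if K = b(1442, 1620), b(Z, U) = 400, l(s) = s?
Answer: 5786572677200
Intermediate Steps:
V(Y) = Y**2 + 2*Y (V(Y) = Y*Y + (Y + Y) = Y**2 + 2*Y)
K = 400
(V(-2192) + K)*(((1678637 + 377331) - 1190618) + (380981 - 41016)) = (-2192*(2 - 2192) + 400)*(((1678637 + 377331) - 1190618) + (380981 - 41016)) = (-2192*(-2190) + 400)*((2055968 - 1190618) + 339965) = (4800480 + 400)*(865350 + 339965) = 4800880*1205315 = 5786572677200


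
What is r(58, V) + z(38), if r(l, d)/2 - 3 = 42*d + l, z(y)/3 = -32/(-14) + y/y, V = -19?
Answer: -10249/7 ≈ -1464.1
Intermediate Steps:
z(y) = 69/7 (z(y) = 3*(-32/(-14) + y/y) = 3*(-32*(-1/14) + 1) = 3*(16/7 + 1) = 3*(23/7) = 69/7)
r(l, d) = 6 + 2*l + 84*d (r(l, d) = 6 + 2*(42*d + l) = 6 + 2*(l + 42*d) = 6 + (2*l + 84*d) = 6 + 2*l + 84*d)
r(58, V) + z(38) = (6 + 2*58 + 84*(-19)) + 69/7 = (6 + 116 - 1596) + 69/7 = -1474 + 69/7 = -10249/7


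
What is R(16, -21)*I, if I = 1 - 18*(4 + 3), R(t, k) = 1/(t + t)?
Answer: -125/32 ≈ -3.9063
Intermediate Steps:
R(t, k) = 1/(2*t)
I = -125 (I = 1 - 18*7 = 1 - 3*42 = 1 - 126 = -125)
R(16, -21)*I = ((½)/16)*(-125) = ((½)*(1/16))*(-125) = (1/32)*(-125) = -125/32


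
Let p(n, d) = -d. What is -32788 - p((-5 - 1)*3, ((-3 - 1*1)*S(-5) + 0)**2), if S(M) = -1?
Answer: -32772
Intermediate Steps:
-32788 - p((-5 - 1)*3, ((-3 - 1*1)*S(-5) + 0)**2) = -32788 - (-1)*((-3 - 1*1)*(-1) + 0)**2 = -32788 - (-1)*((-3 - 1)*(-1) + 0)**2 = -32788 - (-1)*(-4*(-1) + 0)**2 = -32788 - (-1)*(4 + 0)**2 = -32788 - (-1)*4**2 = -32788 - (-1)*16 = -32788 - 1*(-16) = -32788 + 16 = -32772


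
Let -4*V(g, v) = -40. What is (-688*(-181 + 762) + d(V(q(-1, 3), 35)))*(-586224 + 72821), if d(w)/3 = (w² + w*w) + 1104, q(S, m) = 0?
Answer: 203213121848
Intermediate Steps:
V(g, v) = 10 (V(g, v) = -¼*(-40) = 10)
d(w) = 3312 + 6*w² (d(w) = 3*((w² + w*w) + 1104) = 3*((w² + w²) + 1104) = 3*(2*w² + 1104) = 3*(1104 + 2*w²) = 3312 + 6*w²)
(-688*(-181 + 762) + d(V(q(-1, 3), 35)))*(-586224 + 72821) = (-688*(-181 + 762) + (3312 + 6*10²))*(-586224 + 72821) = (-688*581 + (3312 + 6*100))*(-513403) = (-399728 + (3312 + 600))*(-513403) = (-399728 + 3912)*(-513403) = -395816*(-513403) = 203213121848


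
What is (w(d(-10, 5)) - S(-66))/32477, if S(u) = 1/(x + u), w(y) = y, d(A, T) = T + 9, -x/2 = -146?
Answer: 3163/7339802 ≈ 0.00043094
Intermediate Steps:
x = 292 (x = -2*(-146) = 292)
d(A, T) = 9 + T
S(u) = 1/(292 + u)
(w(d(-10, 5)) - S(-66))/32477 = ((9 + 5) - 1/(292 - 66))/32477 = (14 - 1/226)*(1/32477) = (3163/226)*(1/32477) = 3163/7339802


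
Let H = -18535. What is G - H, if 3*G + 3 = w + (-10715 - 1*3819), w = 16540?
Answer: 57608/3 ≈ 19203.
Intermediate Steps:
G = 2003/3 (G = -1 + (16540 + (-10715 - 1*3819))/3 = -1 + (16540 + (-10715 - 3819))/3 = -1 + (16540 - 14534)/3 = -1 + (⅓)*2006 = -1 + 2006/3 = 2003/3 ≈ 667.67)
G - H = 2003/3 - 1*(-18535) = 2003/3 + 18535 = 57608/3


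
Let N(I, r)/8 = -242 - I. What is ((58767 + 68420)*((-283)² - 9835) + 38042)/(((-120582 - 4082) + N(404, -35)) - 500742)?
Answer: -4467716770/315287 ≈ -14170.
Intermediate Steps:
N(I, r) = -1936 - 8*I (N(I, r) = 8*(-242 - I) = -1936 - 8*I)
((58767 + 68420)*((-283)² - 9835) + 38042)/(((-120582 - 4082) + N(404, -35)) - 500742) = ((58767 + 68420)*((-283)² - 9835) + 38042)/(((-120582 - 4082) + (-1936 - 8*404)) - 500742) = (127187*(80089 - 9835) + 38042)/((-124664 + (-1936 - 3232)) - 500742) = (127187*70254 + 38042)/((-124664 - 5168) - 500742) = (8935395498 + 38042)/(-129832 - 500742) = 8935433540/(-630574) = 8935433540*(-1/630574) = -4467716770/315287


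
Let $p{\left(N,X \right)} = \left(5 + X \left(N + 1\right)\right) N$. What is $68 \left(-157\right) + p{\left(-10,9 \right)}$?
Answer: $-9916$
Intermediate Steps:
$p{\left(N,X \right)} = N \left(5 + X \left(1 + N\right)\right)$ ($p{\left(N,X \right)} = \left(5 + X \left(1 + N\right)\right) N = N \left(5 + X \left(1 + N\right)\right)$)
$68 \left(-157\right) + p{\left(-10,9 \right)} = 68 \left(-157\right) - 10 \left(5 + 9 - 90\right) = -10676 - 10 \left(5 + 9 - 90\right) = -10676 - -760 = -10676 + 760 = -9916$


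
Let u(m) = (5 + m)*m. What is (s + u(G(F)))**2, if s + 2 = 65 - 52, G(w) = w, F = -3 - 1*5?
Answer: 1225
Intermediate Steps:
F = -8 (F = -3 - 5 = -8)
u(m) = m*(5 + m)
s = 11 (s = -2 + (65 - 52) = -2 + 13 = 11)
(s + u(G(F)))**2 = (11 - 8*(5 - 8))**2 = (11 - 8*(-3))**2 = (11 + 24)**2 = 35**2 = 1225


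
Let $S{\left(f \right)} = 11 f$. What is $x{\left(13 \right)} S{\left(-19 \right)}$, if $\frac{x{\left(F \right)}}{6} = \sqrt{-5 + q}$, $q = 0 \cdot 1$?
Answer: $- 1254 i \sqrt{5} \approx - 2804.0 i$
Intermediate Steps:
$q = 0$
$x{\left(F \right)} = 6 i \sqrt{5}$ ($x{\left(F \right)} = 6 \sqrt{-5 + 0} = 6 \sqrt{-5} = 6 i \sqrt{5}$)
$x{\left(13 \right)} S{\left(-19 \right)} = 6 i \sqrt{5} \cdot 11 \left(-19\right) = 6 i \sqrt{5} \left(-209\right) = - 1254 i \sqrt{5}$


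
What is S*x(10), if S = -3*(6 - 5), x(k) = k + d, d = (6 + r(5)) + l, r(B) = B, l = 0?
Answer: -63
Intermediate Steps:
d = 11 (d = (6 + 5) + 0 = 11 + 0 = 11)
x(k) = 11 + k (x(k) = k + 11 = 11 + k)
S = -3 (S = -3*1 = -3)
S*x(10) = -3*(11 + 10) = -3*21 = -63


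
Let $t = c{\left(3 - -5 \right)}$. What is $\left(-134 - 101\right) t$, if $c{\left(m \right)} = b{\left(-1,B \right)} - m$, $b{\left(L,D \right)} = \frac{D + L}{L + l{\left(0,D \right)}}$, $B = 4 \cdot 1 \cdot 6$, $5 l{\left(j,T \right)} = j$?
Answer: $7285$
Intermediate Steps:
$l{\left(j,T \right)} = \frac{j}{5}$
$B = 24$ ($B = 4 \cdot 6 = 24$)
$b{\left(L,D \right)} = \frac{D + L}{L}$ ($b{\left(L,D \right)} = \frac{D + L}{L + \frac{1}{5} \cdot 0} = \frac{D + L}{L + 0} = \frac{D + L}{L}$)
$c{\left(m \right)} = -23 - m$ ($c{\left(m \right)} = \frac{24 - 1}{-1} - m = \left(-1\right) 23 - m = -23 - m$)
$t = -31$ ($t = -23 - \left(3 - -5\right) = -23 - \left(3 + 5\right) = -23 - 8 = -31$)
$\left(-134 - 101\right) t = \left(-134 - 101\right) \left(-31\right) = \left(-235\right) \left(-31\right) = 7285$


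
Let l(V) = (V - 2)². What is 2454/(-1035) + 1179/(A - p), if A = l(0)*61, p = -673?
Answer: -2621/2415 ≈ -1.0853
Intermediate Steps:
l(V) = (-2 + V)²
A = 244 (A = (-2 + 0)²*61 = (-2)²*61 = 4*61 = 244)
2454/(-1035) + 1179/(A - p) = 2454/(-1035) + 1179/(244 - 1*(-673)) = 2454*(-1/1035) + 1179/(244 + 673) = -818/345 + 1179/917 = -818/345 + 1179*(1/917) = -818/345 + 9/7 = -2621/2415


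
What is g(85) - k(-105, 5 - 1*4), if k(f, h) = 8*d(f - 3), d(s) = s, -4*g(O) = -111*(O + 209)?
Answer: 18045/2 ≈ 9022.5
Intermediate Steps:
g(O) = 23199/4 + 111*O/4 (g(O) = -(-111)*(O + 209)/4 = -(-111)*(209 + O)/4 = -(-23199 - 111*O)/4 = 23199/4 + 111*O/4)
k(f, h) = -24 + 8*f (k(f, h) = 8*(f - 3) = 8*(-3 + f) = -24 + 8*f)
g(85) - k(-105, 5 - 1*4) = (23199/4 + (111/4)*85) - (-24 + 8*(-105)) = (23199/4 + 9435/4) - (-24 - 840) = 16317/2 - 1*(-864) = 16317/2 + 864 = 18045/2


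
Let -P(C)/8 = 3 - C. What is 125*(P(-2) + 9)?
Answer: -3875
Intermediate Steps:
P(C) = -24 + 8*C (P(C) = -8*(3 - C) = -24 + 8*C)
125*(P(-2) + 9) = 125*((-24 + 8*(-2)) + 9) = 125*((-24 - 16) + 9) = 125*(-40 + 9) = 125*(-31) = -3875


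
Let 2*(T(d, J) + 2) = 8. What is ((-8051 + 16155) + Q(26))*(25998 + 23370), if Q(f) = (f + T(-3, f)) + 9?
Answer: 401904888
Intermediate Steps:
T(d, J) = 2 (T(d, J) = -2 + (1/2)*8 = -2 + 4 = 2)
Q(f) = 11 + f (Q(f) = (f + 2) + 9 = (2 + f) + 9 = 11 + f)
((-8051 + 16155) + Q(26))*(25998 + 23370) = ((-8051 + 16155) + (11 + 26))*(25998 + 23370) = (8104 + 37)*49368 = 8141*49368 = 401904888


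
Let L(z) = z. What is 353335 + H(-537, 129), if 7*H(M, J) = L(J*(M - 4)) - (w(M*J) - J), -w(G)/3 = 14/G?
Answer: 55503490321/161637 ≈ 3.4338e+5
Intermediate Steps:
w(G) = -42/G
H(M, J) = J/7 + 6/(J*M) + J*(-4 + M)/7 (H(M, J) = (J*(M - 4) - (-42*1/(J*M) - J))/7 = (J*(-4 + M) - (-42*1/(J*M) - J))/7 = (J*(-4 + M) - (-42/(J*M) - J))/7 = (J*(-4 + M) - (-J - 42/(J*M)))/7 = (J*(-4 + M) + (J + 42/(J*M)))/7 = (J + J*(-4 + M) + 42/(J*M))/7 = J/7 + 6/(J*M) + J*(-4 + M)/7)
353335 + H(-537, 129) = 353335 + (1/7)*(42 - 537*129**2*(-3 - 537))/(129*(-537)) = 353335 + (1/7)*(1/129)*(-1/537)*(42 - 537*16641*(-540)) = 353335 + (1/7)*(1/129)*(-1/537)*(42 + 4825557180) = 353335 + (1/7)*(1/129)*(-1/537)*4825557222 = 353335 - 1608519074/161637 = 55503490321/161637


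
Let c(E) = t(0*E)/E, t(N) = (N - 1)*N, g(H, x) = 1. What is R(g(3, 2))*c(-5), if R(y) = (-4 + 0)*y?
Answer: 0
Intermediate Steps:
t(N) = N*(-1 + N) (t(N) = (-1 + N)*N = N*(-1 + N))
c(E) = 0 (c(E) = ((0*E)*(-1 + 0*E))/E = (0*(-1 + 0))/E = (0*(-1))/E = 0/E = 0)
R(y) = -4*y
R(g(3, 2))*c(-5) = -4*1*0 = -4*0 = 0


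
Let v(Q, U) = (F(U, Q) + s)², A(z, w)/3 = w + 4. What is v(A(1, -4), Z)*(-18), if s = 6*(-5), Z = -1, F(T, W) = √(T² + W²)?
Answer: -15138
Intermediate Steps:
A(z, w) = 12 + 3*w (A(z, w) = 3*(w + 4) = 3*(4 + w) = 12 + 3*w)
s = -30
v(Q, U) = (-30 + √(Q² + U²))² (v(Q, U) = (√(U² + Q²) - 30)² = (√(Q² + U²) - 30)² = (-30 + √(Q² + U²))²)
v(A(1, -4), Z)*(-18) = (-30 + √((12 + 3*(-4))² + (-1)²))²*(-18) = (-30 + √((12 - 12)² + 1))²*(-18) = (-30 + √(0² + 1))²*(-18) = (-30 + √(0 + 1))²*(-18) = (-30 + √1)²*(-18) = (-30 + 1)²*(-18) = (-29)²*(-18) = 841*(-18) = -15138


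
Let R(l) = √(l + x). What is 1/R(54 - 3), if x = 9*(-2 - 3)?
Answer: √6/6 ≈ 0.40825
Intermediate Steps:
x = -45 (x = 9*(-5) = -45)
R(l) = √(-45 + l) (R(l) = √(l - 45) = √(-45 + l))
1/R(54 - 3) = 1/(√(-45 + (54 - 3))) = 1/(√(-45 + 51)) = 1/(√6) = √6/6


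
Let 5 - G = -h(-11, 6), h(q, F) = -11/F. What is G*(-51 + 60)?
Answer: 57/2 ≈ 28.500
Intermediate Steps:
G = 19/6 (G = 5 - (-1)*(-11/6) = 5 - (-1)*(-11*⅙) = 5 - (-1)*(-11)/6 = 5 - 1*11/6 = 5 - 11/6 = 19/6 ≈ 3.1667)
G*(-51 + 60) = 19*(-51 + 60)/6 = (19/6)*9 = 57/2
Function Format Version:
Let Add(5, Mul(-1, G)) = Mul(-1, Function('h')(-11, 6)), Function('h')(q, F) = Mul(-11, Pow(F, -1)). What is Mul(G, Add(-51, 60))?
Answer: Rational(57, 2) ≈ 28.500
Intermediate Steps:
G = Rational(19, 6) (G = Add(5, Mul(-1, Mul(-1, Mul(-11, Pow(6, -1))))) = Add(5, Mul(-1, Mul(-1, Mul(-11, Rational(1, 6))))) = Add(5, Mul(-1, Mul(-1, Rational(-11, 6)))) = Add(5, Mul(-1, Rational(11, 6))) = Add(5, Rational(-11, 6)) = Rational(19, 6) ≈ 3.1667)
Mul(G, Add(-51, 60)) = Mul(Rational(19, 6), Add(-51, 60)) = Mul(Rational(19, 6), 9) = Rational(57, 2)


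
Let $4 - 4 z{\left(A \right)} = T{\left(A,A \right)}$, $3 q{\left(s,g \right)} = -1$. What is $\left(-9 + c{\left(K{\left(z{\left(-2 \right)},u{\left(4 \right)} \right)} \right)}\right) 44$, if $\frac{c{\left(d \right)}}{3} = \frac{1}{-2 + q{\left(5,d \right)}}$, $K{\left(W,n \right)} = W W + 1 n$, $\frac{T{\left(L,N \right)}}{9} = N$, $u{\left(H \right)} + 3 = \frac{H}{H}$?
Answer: $- \frac{3168}{7} \approx -452.57$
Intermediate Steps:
$u{\left(H \right)} = -2$ ($u{\left(H \right)} = -3 + \frac{H}{H} = -3 + 1 = -2$)
$q{\left(s,g \right)} = - \frac{1}{3}$ ($q{\left(s,g \right)} = \frac{1}{3} \left(-1\right) = - \frac{1}{3}$)
$T{\left(L,N \right)} = 9 N$
$z{\left(A \right)} = 1 - \frac{9 A}{4}$
$K{\left(W,n \right)} = n + W^{2}$ ($K{\left(W,n \right)} = W^{2} + n = n + W^{2}$)
$c{\left(d \right)} = - \frac{9}{7}$ ($c{\left(d \right)} = \frac{3}{-2 - \frac{1}{3}} = \frac{3}{- \frac{7}{3}} = 3 \left(- \frac{3}{7}\right) = - \frac{9}{7}$)
$\left(-9 + c{\left(K{\left(z{\left(-2 \right)},u{\left(4 \right)} \right)} \right)}\right) 44 = \left(-9 - \frac{9}{7}\right) 44 = \left(- \frac{72}{7}\right) 44 = - \frac{3168}{7}$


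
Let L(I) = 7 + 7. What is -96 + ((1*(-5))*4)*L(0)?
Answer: -376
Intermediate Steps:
L(I) = 14
-96 + ((1*(-5))*4)*L(0) = -96 + ((1*(-5))*4)*14 = -96 - 5*4*14 = -96 - 20*14 = -96 - 280 = -376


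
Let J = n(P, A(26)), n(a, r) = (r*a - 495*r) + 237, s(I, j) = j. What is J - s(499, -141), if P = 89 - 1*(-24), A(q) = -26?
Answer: 10310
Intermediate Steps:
P = 113 (P = 89 + 24 = 113)
n(a, r) = 237 - 495*r + a*r (n(a, r) = (a*r - 495*r) + 237 = (-495*r + a*r) + 237 = 237 - 495*r + a*r)
J = 10169 (J = 237 - 495*(-26) + 113*(-26) = 237 + 12870 - 2938 = 10169)
J - s(499, -141) = 10169 - 1*(-141) = 10169 + 141 = 10310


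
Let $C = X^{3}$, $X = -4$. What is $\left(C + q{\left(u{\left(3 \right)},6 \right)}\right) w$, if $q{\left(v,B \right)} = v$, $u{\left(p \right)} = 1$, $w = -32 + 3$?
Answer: $1827$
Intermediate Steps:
$w = -29$
$C = -64$ ($C = \left(-4\right)^{3} = -64$)
$\left(C + q{\left(u{\left(3 \right)},6 \right)}\right) w = \left(-64 + 1\right) \left(-29\right) = \left(-63\right) \left(-29\right) = 1827$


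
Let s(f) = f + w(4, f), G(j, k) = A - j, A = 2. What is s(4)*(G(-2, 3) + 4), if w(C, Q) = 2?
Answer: 48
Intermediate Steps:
G(j, k) = 2 - j
s(f) = 2 + f (s(f) = f + 2 = 2 + f)
s(4)*(G(-2, 3) + 4) = (2 + 4)*((2 - 1*(-2)) + 4) = 6*((2 + 2) + 4) = 6*(4 + 4) = 6*8 = 48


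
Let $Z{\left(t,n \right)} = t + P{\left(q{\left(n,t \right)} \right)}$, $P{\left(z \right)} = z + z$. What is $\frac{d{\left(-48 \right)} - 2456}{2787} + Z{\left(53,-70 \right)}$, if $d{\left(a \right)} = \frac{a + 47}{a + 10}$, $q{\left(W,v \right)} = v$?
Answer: $\frac{5581909}{35302} \approx 158.12$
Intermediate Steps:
$d{\left(a \right)} = \frac{47 + a}{10 + a}$
$P{\left(z \right)} = 2 z$
$Z{\left(t,n \right)} = 3 t$ ($Z{\left(t,n \right)} = t + 2 t = 3 t$)
$\frac{d{\left(-48 \right)} - 2456}{2787} + Z{\left(53,-70 \right)} = \frac{\frac{47 - 48}{10 - 48} - 2456}{2787} + 3 \cdot 53 = \left(\frac{1}{-38} \left(-1\right) - 2456\right) \frac{1}{2787} + 159 = \left(\left(- \frac{1}{38}\right) \left(-1\right) - 2456\right) \frac{1}{2787} + 159 = \left(\frac{1}{38} - 2456\right) \frac{1}{2787} + 159 = \left(- \frac{93327}{38}\right) \frac{1}{2787} + 159 = - \frac{31109}{35302} + 159 = \frac{5581909}{35302}$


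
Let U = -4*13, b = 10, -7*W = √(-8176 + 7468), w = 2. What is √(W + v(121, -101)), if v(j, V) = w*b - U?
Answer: √(3528 - 14*I*√177)/7 ≈ 8.4882 - 0.22391*I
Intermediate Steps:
W = -2*I*√177/7 (W = -√(-8176 + 7468)/7 = -2*I*√177/7 ≈ -3.8012*I)
U = -52
v(j, V) = 72 (v(j, V) = 2*10 - 1*(-52) = 20 + 52 = 72)
√(W + v(121, -101)) = √(-2*I*√177/7 + 72) = √(72 - 2*I*√177/7)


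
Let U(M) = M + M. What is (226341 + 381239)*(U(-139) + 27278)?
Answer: 16404660000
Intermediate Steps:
U(M) = 2*M
(226341 + 381239)*(U(-139) + 27278) = (226341 + 381239)*(2*(-139) + 27278) = 607580*(-278 + 27278) = 607580*27000 = 16404660000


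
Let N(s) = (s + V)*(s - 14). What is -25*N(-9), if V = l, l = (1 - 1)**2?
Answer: -5175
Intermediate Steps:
l = 0 (l = 0**2 = 0)
V = 0
N(s) = s*(-14 + s) (N(s) = (s + 0)*(s - 14) = s*(-14 + s))
-25*N(-9) = -25*(-9*(-14 - 9)) = -25*(-9*(-23)) = -25*207 = -1*5175 = -5175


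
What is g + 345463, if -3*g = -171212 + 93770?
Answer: 371277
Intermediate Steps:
g = 25814 (g = -(-171212 + 93770)/3 = -⅓*(-77442) = 25814)
g + 345463 = 25814 + 345463 = 371277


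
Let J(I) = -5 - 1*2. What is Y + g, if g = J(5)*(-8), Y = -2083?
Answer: -2027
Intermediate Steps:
J(I) = -7 (J(I) = -5 - 2 = -7)
g = 56 (g = -7*(-8) = 56)
Y + g = -2083 + 56 = -2027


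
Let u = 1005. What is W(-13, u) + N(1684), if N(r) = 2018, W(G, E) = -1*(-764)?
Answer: 2782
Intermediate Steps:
W(G, E) = 764
W(-13, u) + N(1684) = 764 + 2018 = 2782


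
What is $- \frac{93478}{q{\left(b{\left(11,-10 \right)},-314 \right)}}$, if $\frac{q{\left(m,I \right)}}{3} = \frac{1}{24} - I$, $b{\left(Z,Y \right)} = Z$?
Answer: $- \frac{747824}{7537} \approx -99.22$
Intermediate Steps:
$q{\left(m,I \right)} = \frac{1}{8} - 3 I$ ($q{\left(m,I \right)} = 3 \left(\frac{1}{24} - I\right) = \frac{1}{8} - 3 I$)
$- \frac{93478}{q{\left(b{\left(11,-10 \right)},-314 \right)}} = - \frac{93478}{\frac{1}{8} - -942} = - \frac{93478}{\frac{1}{8} + 942} = - \frac{93478}{\frac{7537}{8}} = \left(-93478\right) \frac{8}{7537} = - \frac{747824}{7537}$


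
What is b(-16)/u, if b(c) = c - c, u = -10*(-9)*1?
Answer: 0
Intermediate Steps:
u = 90 (u = 90*1 = 90)
b(c) = 0
b(-16)/u = 0/90 = 0*(1/90) = 0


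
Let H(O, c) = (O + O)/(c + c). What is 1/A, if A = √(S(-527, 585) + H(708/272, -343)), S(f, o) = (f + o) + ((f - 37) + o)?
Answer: 14*√219247861/1842419 ≈ 0.11251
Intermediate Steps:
H(O, c) = O/c (H(O, c) = (2*O)/((2*c)) = (2*O)*(1/(2*c)) = O/c)
S(f, o) = -37 + 2*f + 2*o (S(f, o) = (f + o) + ((-37 + f) + o) = (f + o) + (-37 + f + o) = -37 + 2*f + 2*o)
A = √219247861/1666 (A = √((-37 + 2*(-527) + 2*585) + (708/272)/(-343)) = √((-37 - 1054 + 1170) + (708*(1/272))*(-1/343)) = √(79 + (177/68)*(-1/343)) = √(79 - 177/23324) = √(1842419/23324) = √219247861/1666 ≈ 8.8878)
1/A = 1/(√219247861/1666) = 14*√219247861/1842419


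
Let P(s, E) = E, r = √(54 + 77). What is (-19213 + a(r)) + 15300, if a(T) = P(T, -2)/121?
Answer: -473475/121 ≈ -3913.0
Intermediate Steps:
r = √131 ≈ 11.446
a(T) = -2/121
(-19213 + a(r)) + 15300 = (-19213 - 2/121) + 15300 = -2324775/121 + 15300 = -473475/121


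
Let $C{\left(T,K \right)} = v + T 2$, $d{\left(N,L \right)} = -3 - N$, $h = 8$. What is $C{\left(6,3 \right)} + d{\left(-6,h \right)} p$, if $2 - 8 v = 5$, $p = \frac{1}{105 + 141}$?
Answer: $\frac{3817}{328} \approx 11.637$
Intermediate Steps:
$p = \frac{1}{246} \approx 0.004065$
$v = - \frac{3}{8}$ ($v = \frac{1}{4} - \frac{5}{8} = - \frac{3}{8} \approx -0.375$)
$C{\left(T,K \right)} = - \frac{3}{8} + 2 T$ ($C{\left(T,K \right)} = - \frac{3}{8} + T 2 = - \frac{3}{8} + 2 T$)
$C{\left(6,3 \right)} + d{\left(-6,h \right)} p = \left(- \frac{3}{8} + 2 \cdot 6\right) + \left(-3 - -6\right) \frac{1}{246} = \left(- \frac{3}{8} + 12\right) + \left(-3 + 6\right) \frac{1}{246} = \frac{93}{8} + 3 \cdot \frac{1}{246} = \frac{93}{8} + \frac{1}{82} = \frac{3817}{328}$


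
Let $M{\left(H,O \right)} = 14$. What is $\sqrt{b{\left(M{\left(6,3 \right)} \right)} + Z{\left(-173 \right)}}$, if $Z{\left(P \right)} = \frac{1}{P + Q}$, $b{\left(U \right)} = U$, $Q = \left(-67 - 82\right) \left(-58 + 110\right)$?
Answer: $\frac{\sqrt{110893}}{89} \approx 3.7416$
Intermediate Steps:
$Q = -7748$ ($Q = \left(-149\right) 52 = -7748$)
$Z{\left(P \right)} = \frac{1}{-7748 + P}$ ($Z{\left(P \right)} = \frac{1}{P - 7748} = \frac{1}{-7748 + P}$)
$\sqrt{b{\left(M{\left(6,3 \right)} \right)} + Z{\left(-173 \right)}} = \sqrt{14 + \frac{1}{-7748 - 173}} = \sqrt{14 + \frac{1}{-7921}} = \sqrt{14 - \frac{1}{7921}} = \sqrt{\frac{110893}{7921}} = \frac{\sqrt{110893}}{89}$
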